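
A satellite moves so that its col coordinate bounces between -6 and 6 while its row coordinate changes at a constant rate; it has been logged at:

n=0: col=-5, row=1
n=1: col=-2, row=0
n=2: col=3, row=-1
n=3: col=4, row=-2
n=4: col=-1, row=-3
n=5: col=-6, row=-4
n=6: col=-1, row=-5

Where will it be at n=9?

col=-2, row=-8

The col coordinate reflects between -6 and 6, moving 5 per step.
  step 7: -1 → 4
  step 8: 4 → 3
  step 9: 3 → -2
The row coordinate changes by -1 each step: at step 9 it is -8.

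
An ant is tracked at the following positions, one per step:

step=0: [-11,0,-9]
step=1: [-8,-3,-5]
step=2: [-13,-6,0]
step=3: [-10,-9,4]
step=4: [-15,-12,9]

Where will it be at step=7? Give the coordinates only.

[-14,-21,22]

Differencing gives [+3,-3,+4], [-5,-3,+5], [+3,-3,+4], [-5,-3,+5]. This is the pattern [+3,-3,+4], [-5,-3,+5] repeated.
step 5: apply [+3,-3,+4] → [-12,-15,13]
step 6: apply [-5,-3,+5] → [-17,-18,18]
step 7: apply [+3,-3,+4] → [-14,-21,22]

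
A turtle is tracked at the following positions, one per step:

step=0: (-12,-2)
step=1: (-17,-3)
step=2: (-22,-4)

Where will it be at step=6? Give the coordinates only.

The position changes by (-5,-1) every step.
step 3: (-22,-4) + (-5,-1) → (-27,-5)
step 4: (-27,-5) + (-5,-1) → (-32,-6)
step 5: (-32,-6) + (-5,-1) → (-37,-7)
step 6: (-37,-7) + (-5,-1) → (-42,-8)

(-42,-8)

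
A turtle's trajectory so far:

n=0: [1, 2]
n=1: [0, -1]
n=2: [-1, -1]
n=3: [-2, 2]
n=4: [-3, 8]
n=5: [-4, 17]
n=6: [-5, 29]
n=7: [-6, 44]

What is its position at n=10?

[-9, 107]

First differences are [-1, -3], [-1, +0], [-1, +3], [-1, +6], [-1, +9], [-1, +12], [-1, +15]; their common second difference is [+0, +3] (constant acceleration).
step 8: [-6, 44] + [-1, +18] → [-7, 62]
step 9: [-7, 62] + [-1, +21] → [-8, 83]
step 10: [-8, 83] + [-1, +24] → [-9, 107]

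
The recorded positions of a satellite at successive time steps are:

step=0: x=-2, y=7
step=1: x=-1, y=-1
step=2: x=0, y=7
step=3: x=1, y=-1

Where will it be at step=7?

x=5, y=-1

X: linear, +1 per step → 5 at step 7.
Y: cycles through 7, -1 every 2 steps. Step 7 lands at position 1 of the cycle → -1.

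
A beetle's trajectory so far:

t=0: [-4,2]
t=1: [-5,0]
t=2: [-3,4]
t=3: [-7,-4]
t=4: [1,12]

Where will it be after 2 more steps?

Step-to-step displacements: [-1,-2], [+2,+4], [-4,-8], [+8,+16]; each is -2× the previous.
step 5: [1,12] + [-16,-32] → [-15,-20]
step 6: [-15,-20] + [+32,+64] → [17,44]

[17,44]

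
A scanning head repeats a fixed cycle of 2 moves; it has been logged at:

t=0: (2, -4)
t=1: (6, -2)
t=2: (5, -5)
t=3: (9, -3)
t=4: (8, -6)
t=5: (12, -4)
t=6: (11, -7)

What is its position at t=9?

The moves between consecutive positions are (+4, +2), (-1, -3), (+4, +2), (-1, -3), (+4, +2), (-1, -3); they repeat the 2-cycle [(+4, +2), (-1, -3)].
step 7: apply (+4, +2) → (15, -5)
step 8: apply (-1, -3) → (14, -8)
step 9: apply (+4, +2) → (18, -6)

(18, -6)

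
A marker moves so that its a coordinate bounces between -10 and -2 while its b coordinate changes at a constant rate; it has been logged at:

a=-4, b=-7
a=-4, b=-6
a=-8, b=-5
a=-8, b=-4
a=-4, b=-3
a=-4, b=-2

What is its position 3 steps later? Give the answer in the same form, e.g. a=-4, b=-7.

a=-4, b=1

The a coordinate travels 4 per step and bounces off the walls at -10 and -2.
  step 6: -4 → -8
  step 7: -8 → -8
  step 8: -8 → -4
The b coordinate changes by +1 each step: at step 8 it is 1.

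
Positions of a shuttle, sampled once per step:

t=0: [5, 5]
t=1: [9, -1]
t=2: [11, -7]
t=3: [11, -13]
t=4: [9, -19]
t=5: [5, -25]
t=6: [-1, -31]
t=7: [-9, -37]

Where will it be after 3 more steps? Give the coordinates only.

[-45, -55]

Successive displacements: [+4, -6], [+2, -6], [+0, -6], [-2, -6], [-4, -6], [-6, -6], [-8, -6] — each changes by [-2, +0].
step 8: [-9, -37] + [-10, -6] → [-19, -43]
step 9: [-19, -43] + [-12, -6] → [-31, -49]
step 10: [-31, -49] + [-14, -6] → [-45, -55]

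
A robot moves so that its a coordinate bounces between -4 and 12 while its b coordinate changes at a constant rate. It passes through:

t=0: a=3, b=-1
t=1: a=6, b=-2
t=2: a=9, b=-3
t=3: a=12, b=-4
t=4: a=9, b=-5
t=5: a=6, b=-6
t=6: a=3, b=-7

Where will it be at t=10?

The a coordinate travels 3 per step and bounces off the walls at -4 and 12.
  step 7: 3 → 0
  step 8: 0 → -3
  step 9: -3 → -2
  step 10: -2 → 1
The b coordinate changes by -1 each step: at step 10 it is -11.

a=1, b=-11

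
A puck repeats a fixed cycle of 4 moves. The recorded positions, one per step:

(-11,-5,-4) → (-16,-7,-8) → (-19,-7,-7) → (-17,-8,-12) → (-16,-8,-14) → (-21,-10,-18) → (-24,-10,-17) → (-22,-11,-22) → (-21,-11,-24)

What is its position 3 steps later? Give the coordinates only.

(-27,-14,-32)

Step-to-step displacements: (-5,-2,-4), (-3,+0,+1), (+2,-1,-5), (+1,+0,-2), (-5,-2,-4), (-3,+0,+1), (+2,-1,-5), (+1,+0,-2) — a repeating cycle of length 4.
step 9: apply (-5,-2,-4) → (-26,-13,-28)
step 10: apply (-3,+0,+1) → (-29,-13,-27)
step 11: apply (+2,-1,-5) → (-27,-14,-32)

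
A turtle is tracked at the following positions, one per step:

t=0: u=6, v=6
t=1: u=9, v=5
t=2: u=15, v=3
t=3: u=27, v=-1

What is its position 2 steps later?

u=99, v=-25

Step-to-step displacements: (+3, -1), (+6, -2), (+12, -4); each is 2× the previous.
step 4: u=27, v=-1 + (+24, -8) → u=51, v=-9
step 5: u=51, v=-9 + (+48, -16) → u=99, v=-25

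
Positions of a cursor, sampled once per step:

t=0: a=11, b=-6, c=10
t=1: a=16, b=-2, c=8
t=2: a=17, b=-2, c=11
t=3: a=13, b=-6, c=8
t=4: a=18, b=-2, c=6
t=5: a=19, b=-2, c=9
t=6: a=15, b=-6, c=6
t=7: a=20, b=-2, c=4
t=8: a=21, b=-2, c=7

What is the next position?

a=17, b=-6, c=4

The moves between consecutive positions are (+5, +4, -2), (+1, +0, +3), (-4, -4, -3), (+5, +4, -2), (+1, +0, +3), (-4, -4, -3), (+5, +4, -2), (+1, +0, +3); they repeat the 3-cycle [(+5, +4, -2), (+1, +0, +3), (-4, -4, -3)].
step 9: apply (-4, -4, -3) → a=17, b=-6, c=4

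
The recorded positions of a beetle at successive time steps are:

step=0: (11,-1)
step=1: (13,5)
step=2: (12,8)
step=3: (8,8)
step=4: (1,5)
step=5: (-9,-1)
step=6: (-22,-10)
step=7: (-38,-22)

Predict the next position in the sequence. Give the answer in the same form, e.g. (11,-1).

First differences are (+2,+6), (-1,+3), (-4,+0), (-7,-3), (-10,-6), (-13,-9), (-16,-12); their common second difference is (-3,-3) (constant acceleration).
step 8: (-38,-22) + (-19,-15) → (-57,-37)

(-57,-37)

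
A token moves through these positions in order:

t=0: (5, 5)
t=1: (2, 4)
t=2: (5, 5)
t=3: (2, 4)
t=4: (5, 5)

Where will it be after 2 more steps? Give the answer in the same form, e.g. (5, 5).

The jumps are (-3, -1), (+3, +1), (-3, -1), (+3, +1) — a geometric progression with ratio -1.
step 5: (5, 5) + (-3, -1) → (2, 4)
step 6: (2, 4) + (+3, +1) → (5, 5)

(5, 5)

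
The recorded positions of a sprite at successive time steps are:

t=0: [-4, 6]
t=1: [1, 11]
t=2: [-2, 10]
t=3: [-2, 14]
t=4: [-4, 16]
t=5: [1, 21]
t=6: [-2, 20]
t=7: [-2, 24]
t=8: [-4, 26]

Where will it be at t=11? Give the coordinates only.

Differencing gives [+5, +5], [-3, -1], [+0, +4], [-2, +2], [+5, +5], [-3, -1], [+0, +4], [-2, +2]. This is the pattern [+5, +5], [-3, -1], [+0, +4], [-2, +2] repeated.
step 9: apply [+5, +5] → [1, 31]
step 10: apply [-3, -1] → [-2, 30]
step 11: apply [+0, +4] → [-2, 34]

[-2, 34]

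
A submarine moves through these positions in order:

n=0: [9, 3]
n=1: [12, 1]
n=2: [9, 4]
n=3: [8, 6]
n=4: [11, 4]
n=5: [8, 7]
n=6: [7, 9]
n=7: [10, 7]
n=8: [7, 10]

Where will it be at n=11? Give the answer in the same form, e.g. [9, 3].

[6, 13]

The moves between consecutive positions are [+3, -2], [-3, +3], [-1, +2], [+3, -2], [-3, +3], [-1, +2], [+3, -2], [-3, +3]; they repeat the 3-cycle [[+3, -2], [-3, +3], [-1, +2]].
step 9: apply [-1, +2] → [6, 12]
step 10: apply [+3, -2] → [9, 10]
step 11: apply [-3, +3] → [6, 13]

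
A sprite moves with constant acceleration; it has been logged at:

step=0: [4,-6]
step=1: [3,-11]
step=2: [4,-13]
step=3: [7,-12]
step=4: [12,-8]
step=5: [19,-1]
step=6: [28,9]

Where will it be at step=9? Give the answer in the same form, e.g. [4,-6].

Successive displacements: [-1,-5], [+1,-2], [+3,+1], [+5,+4], [+7,+7], [+9,+10] — each changes by [+2,+3].
step 7: [28,9] + [+11,+13] → [39,22]
step 8: [39,22] + [+13,+16] → [52,38]
step 9: [52,38] + [+15,+19] → [67,57]

[67,57]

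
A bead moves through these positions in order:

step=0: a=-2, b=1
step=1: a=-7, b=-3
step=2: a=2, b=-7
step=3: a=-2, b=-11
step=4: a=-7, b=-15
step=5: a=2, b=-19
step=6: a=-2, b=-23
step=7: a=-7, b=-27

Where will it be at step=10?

a=-7, b=-39

The a coordinate repeats the cycle [-2, -7, 2] with period 3; step 10 mod 3 = 1, giving -7.
The b coordinate changes by -4 each step, so at step 10 it is 1 + 10·(-4) = -39.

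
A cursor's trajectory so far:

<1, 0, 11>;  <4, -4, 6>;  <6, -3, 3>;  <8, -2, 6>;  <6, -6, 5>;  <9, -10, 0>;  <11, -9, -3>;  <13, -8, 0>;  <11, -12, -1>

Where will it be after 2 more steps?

Step-to-step displacements: <+3, -4, -5>, <+2, +1, -3>, <+2, +1, +3>, <-2, -4, -1>, <+3, -4, -5>, <+2, +1, -3>, <+2, +1, +3>, <-2, -4, -1> — a repeating cycle of length 4.
step 9: apply <+3, -4, -5> → <14, -16, -6>
step 10: apply <+2, +1, -3> → <16, -15, -9>

<16, -15, -9>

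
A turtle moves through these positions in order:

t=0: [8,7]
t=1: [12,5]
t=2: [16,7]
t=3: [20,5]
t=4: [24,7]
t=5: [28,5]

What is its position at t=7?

[36,5]

The first coordinate changes by +4 each step, so at step 7 it is 8 + 7·(4) = 36.
The second coordinate repeats the cycle [7, 5] with period 2; step 7 mod 2 = 1, giving 5.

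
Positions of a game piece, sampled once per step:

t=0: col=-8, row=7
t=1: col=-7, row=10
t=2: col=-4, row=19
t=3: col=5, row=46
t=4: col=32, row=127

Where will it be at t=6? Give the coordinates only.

Step-to-step displacements: (+1,+3), (+3,+9), (+9,+27), (+27,+81); each is 3× the previous.
step 5: col=32, row=127 + (+81,+243) → col=113, row=370
step 6: col=113, row=370 + (+243,+729) → col=356, row=1099

col=356, row=1099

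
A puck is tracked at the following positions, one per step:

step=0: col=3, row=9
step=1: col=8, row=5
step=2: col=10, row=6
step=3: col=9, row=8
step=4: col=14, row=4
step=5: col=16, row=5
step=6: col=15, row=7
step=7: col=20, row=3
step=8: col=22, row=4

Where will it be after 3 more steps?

The moves between consecutive positions are (+5, -4), (+2, +1), (-1, +2), (+5, -4), (+2, +1), (-1, +2), (+5, -4), (+2, +1); they repeat the 3-cycle [(+5, -4), (+2, +1), (-1, +2)].
step 9: apply (-1, +2) → col=21, row=6
step 10: apply (+5, -4) → col=26, row=2
step 11: apply (+2, +1) → col=28, row=3

col=28, row=3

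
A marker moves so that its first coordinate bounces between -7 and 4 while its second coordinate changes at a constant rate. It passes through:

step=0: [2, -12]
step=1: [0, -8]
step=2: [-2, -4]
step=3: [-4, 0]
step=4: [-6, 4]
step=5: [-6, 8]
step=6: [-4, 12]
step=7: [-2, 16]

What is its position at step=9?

The first coordinate travels 2 per step and bounces off the walls at -7 and 4.
  step 8: -2 → 0
  step 9: 0 → 2
The second coordinate changes by +4 each step: at step 9 it is 24.

[2, 24]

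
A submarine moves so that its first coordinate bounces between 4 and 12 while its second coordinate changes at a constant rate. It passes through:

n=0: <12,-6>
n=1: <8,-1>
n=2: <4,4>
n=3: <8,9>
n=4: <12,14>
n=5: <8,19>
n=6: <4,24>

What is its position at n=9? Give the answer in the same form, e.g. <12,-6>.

The first coordinate reflects between 4 and 12, moving 4 per step.
  step 7: 4 → 8
  step 8: 8 → 12
  step 9: 12 → 8
The second coordinate changes by +5 each step: at step 9 it is 39.

<8,39>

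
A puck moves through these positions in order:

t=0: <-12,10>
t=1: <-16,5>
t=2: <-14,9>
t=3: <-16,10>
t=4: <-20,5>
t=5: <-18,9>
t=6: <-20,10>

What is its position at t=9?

<-24,10>

Differencing gives <-4,-5>, <+2,+4>, <-2,+1>, <-4,-5>, <+2,+4>, <-2,+1>. This is the pattern <-4,-5>, <+2,+4>, <-2,+1> repeated.
step 7: apply <-4,-5> → <-24,5>
step 8: apply <+2,+4> → <-22,9>
step 9: apply <-2,+1> → <-24,10>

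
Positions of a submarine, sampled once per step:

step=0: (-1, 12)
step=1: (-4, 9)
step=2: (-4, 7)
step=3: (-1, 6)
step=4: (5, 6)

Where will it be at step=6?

Successive displacements: (-3, -3), (+0, -2), (+3, -1), (+6, +0) — each changes by (+3, +1).
step 5: (5, 6) + (+9, +1) → (14, 7)
step 6: (14, 7) + (+12, +2) → (26, 9)

(26, 9)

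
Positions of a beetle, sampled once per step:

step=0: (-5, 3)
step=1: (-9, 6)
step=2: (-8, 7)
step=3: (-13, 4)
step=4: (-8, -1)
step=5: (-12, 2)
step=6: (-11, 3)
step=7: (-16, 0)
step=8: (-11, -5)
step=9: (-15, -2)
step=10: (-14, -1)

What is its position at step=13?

(-18, -6)

The moves between consecutive positions are (-4, +3), (+1, +1), (-5, -3), (+5, -5), (-4, +3), (+1, +1), (-5, -3), (+5, -5), (-4, +3), (+1, +1); they repeat the 4-cycle [(-4, +3), (+1, +1), (-5, -3), (+5, -5)].
step 11: apply (-5, -3) → (-19, -4)
step 12: apply (+5, -5) → (-14, -9)
step 13: apply (-4, +3) → (-18, -6)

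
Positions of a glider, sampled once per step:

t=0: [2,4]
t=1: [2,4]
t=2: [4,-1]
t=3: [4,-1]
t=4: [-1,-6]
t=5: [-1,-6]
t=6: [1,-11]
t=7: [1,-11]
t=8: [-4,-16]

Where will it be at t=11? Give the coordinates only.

[-2,-21]

Step-to-step displacements: [+0,+0], [+2,-5], [+0,+0], [-5,-5], [+0,+0], [+2,-5], [+0,+0], [-5,-5] — a repeating cycle of length 4.
step 9: apply [+0,+0] → [-4,-16]
step 10: apply [+2,-5] → [-2,-21]
step 11: apply [+0,+0] → [-2,-21]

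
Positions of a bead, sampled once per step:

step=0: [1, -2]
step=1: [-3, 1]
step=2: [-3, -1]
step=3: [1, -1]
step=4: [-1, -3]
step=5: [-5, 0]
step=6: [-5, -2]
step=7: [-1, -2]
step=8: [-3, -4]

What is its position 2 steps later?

Step-to-step displacements: [-4, +3], [+0, -2], [+4, +0], [-2, -2], [-4, +3], [+0, -2], [+4, +0], [-2, -2] — a repeating cycle of length 4.
step 9: apply [-4, +3] → [-7, -1]
step 10: apply [+0, -2] → [-7, -3]

[-7, -3]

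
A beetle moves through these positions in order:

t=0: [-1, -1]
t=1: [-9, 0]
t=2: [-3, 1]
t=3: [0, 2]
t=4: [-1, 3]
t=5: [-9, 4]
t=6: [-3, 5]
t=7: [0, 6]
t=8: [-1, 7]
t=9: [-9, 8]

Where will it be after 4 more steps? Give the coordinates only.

The first coordinate repeats the cycle [-1, -9, -3, 0] with period 4; step 13 mod 4 = 1, giving -9.
The second coordinate changes by +1 each step, so at step 13 it is -1 + 13·(1) = 12.

[-9, 12]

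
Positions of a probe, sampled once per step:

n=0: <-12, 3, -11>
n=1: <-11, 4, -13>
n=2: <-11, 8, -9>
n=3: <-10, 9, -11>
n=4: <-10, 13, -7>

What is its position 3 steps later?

Step-to-step displacements: <+1, +1, -2>, <+0, +4, +4>, <+1, +1, -2>, <+0, +4, +4> — a repeating cycle of length 2.
step 5: apply <+1, +1, -2> → <-9, 14, -9>
step 6: apply <+0, +4, +4> → <-9, 18, -5>
step 7: apply <+1, +1, -2> → <-8, 19, -7>

<-8, 19, -7>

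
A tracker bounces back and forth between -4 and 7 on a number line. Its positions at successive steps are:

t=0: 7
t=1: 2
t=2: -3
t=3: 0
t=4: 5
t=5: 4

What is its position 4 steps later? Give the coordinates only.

The value reflects between -4 and 7, moving 5 per step.
  step 6: 4 → -1
  step 7: -1 → -2
  step 8: -2 → 3
  step 9: 3 → 6

6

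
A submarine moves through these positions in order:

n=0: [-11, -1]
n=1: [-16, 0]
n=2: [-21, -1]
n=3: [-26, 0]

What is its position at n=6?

The first coordinate changes by -5 each step, so at step 6 it is -11 + 6·(-5) = -41.
The second coordinate repeats the cycle [-1, 0] with period 2; step 6 mod 2 = 0, giving -1.

[-41, -1]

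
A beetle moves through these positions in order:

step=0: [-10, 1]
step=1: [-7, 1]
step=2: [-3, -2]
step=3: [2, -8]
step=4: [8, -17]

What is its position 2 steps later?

[23, -44]

Successive displacements: [+3, +0], [+4, -3], [+5, -6], [+6, -9] — each changes by [+1, -3].
step 5: [8, -17] + [+7, -12] → [15, -29]
step 6: [15, -29] + [+8, -15] → [23, -44]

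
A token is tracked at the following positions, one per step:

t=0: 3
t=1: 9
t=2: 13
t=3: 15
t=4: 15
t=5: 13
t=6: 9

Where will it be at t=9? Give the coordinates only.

-15

First differences are +6, +4, +2, +0, -2, -4; their common second difference is -2 (constant acceleration).
step 7: 9 − 6 → 3
step 8: 3 − 8 → -5
step 9: -5 − 10 → -15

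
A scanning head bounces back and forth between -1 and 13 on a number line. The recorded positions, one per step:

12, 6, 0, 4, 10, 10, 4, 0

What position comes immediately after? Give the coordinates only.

6

The value reflects between -1 and 13, moving 6 per step.
  step 8: 0 → 6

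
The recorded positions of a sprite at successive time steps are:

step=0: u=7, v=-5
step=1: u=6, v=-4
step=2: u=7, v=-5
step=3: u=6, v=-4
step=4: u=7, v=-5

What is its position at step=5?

u=6, v=-4

The jumps are (-1, +1), (+1, -1), (-1, +1), (+1, -1) — a geometric progression with ratio -1.
step 5: u=7, v=-5 + (-1, +1) → u=6, v=-4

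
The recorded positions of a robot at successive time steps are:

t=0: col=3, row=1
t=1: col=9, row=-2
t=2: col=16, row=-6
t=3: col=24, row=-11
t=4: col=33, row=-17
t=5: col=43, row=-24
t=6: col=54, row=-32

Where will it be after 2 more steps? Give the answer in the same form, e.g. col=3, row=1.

col=79, row=-51

First differences are (+6,-3), (+7,-4), (+8,-5), (+9,-6), (+10,-7), (+11,-8); their common second difference is (+1,-1) (constant acceleration).
step 7: col=54, row=-32 + (+12,-9) → col=66, row=-41
step 8: col=66, row=-41 + (+13,-10) → col=79, row=-51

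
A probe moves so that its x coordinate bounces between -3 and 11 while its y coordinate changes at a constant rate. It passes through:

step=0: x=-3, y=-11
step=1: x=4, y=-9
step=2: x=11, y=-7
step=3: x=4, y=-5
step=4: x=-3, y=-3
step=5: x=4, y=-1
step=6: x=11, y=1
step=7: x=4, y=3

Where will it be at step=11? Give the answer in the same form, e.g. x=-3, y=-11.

The x coordinate travels 7 per step and bounces off the walls at -3 and 11.
  step 8: 4 → -3
  step 9: -3 → 4
  step 10: 4 → 11
  step 11: 11 → 4
The y coordinate changes by +2 each step: at step 11 it is 11.

x=4, y=11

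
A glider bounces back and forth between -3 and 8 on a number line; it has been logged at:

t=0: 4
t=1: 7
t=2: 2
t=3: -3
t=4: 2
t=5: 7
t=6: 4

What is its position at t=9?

5

The value reflects between -3 and 8, moving 5 per step.
  step 7: 4 → -1
  step 8: -1 → 0
  step 9: 0 → 5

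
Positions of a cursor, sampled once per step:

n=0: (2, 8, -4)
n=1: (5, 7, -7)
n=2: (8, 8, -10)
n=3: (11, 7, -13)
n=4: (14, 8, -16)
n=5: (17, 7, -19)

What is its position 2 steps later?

The first coordinate changes by +3 each step, so at step 7 it is 2 + 7·(3) = 23.
The second coordinate repeats the cycle [8, 7] with period 2; step 7 mod 2 = 1, giving 7.
The third coordinate changes by -3 each step, so at step 7 it is -4 + 7·(-3) = -25.

(23, 7, -25)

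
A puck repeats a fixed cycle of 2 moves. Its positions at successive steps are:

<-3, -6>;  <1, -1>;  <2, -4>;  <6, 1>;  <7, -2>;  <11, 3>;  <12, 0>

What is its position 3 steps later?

<21, 7>

Step-to-step displacements: <+4, +5>, <+1, -3>, <+4, +5>, <+1, -3>, <+4, +5>, <+1, -3> — a repeating cycle of length 2.
step 7: apply <+4, +5> → <16, 5>
step 8: apply <+1, -3> → <17, 2>
step 9: apply <+4, +5> → <21, 7>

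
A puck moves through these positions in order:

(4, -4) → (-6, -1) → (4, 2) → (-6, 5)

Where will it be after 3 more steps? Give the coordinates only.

First: cycles through 4, -6 every 2 steps. Step 6 lands at position 0 of the cycle → 4.
Second: linear, +3 per step → 14 at step 6.

(4, 14)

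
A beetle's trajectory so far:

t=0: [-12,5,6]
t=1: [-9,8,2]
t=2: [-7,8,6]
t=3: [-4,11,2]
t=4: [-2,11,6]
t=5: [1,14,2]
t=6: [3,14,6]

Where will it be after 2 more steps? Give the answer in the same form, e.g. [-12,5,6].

Differencing gives [+3,+3,-4], [+2,+0,+4], [+3,+3,-4], [+2,+0,+4], [+3,+3,-4], [+2,+0,+4]. This is the pattern [+3,+3,-4], [+2,+0,+4] repeated.
step 7: apply [+3,+3,-4] → [6,17,2]
step 8: apply [+2,+0,+4] → [8,17,6]

[8,17,6]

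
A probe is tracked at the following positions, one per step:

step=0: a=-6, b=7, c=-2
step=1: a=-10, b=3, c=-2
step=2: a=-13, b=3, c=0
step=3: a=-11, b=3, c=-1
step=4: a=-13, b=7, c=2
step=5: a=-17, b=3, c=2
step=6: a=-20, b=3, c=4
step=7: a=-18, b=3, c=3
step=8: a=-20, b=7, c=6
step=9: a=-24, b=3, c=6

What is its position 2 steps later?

a=-25, b=3, c=7

Step-to-step displacements: (-4,-4,+0), (-3,+0,+2), (+2,+0,-1), (-2,+4,+3), (-4,-4,+0), (-3,+0,+2), (+2,+0,-1), (-2,+4,+3), (-4,-4,+0) — a repeating cycle of length 4.
step 10: apply (-3,+0,+2) → a=-27, b=3, c=8
step 11: apply (+2,+0,-1) → a=-25, b=3, c=7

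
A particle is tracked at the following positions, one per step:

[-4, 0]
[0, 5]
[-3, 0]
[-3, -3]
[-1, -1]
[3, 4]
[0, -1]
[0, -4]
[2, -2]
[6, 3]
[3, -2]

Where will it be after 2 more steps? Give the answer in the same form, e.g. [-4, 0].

[5, -3]

Differencing gives [+4, +5], [-3, -5], [+0, -3], [+2, +2], [+4, +5], [-3, -5], [+0, -3], [+2, +2], [+4, +5], [-3, -5]. This is the pattern [+4, +5], [-3, -5], [+0, -3], [+2, +2] repeated.
step 11: apply [+0, -3] → [3, -5]
step 12: apply [+2, +2] → [5, -3]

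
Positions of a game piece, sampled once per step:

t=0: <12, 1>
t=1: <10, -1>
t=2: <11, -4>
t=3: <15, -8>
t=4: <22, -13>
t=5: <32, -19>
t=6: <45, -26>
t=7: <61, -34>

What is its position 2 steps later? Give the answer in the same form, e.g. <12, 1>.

First differences are <-2, -2>, <+1, -3>, <+4, -4>, <+7, -5>, <+10, -6>, <+13, -7>, <+16, -8>; their common second difference is <+3, -1> (constant acceleration).
step 8: <61, -34> + <+19, -9> → <80, -43>
step 9: <80, -43> + <+22, -10> → <102, -53>

<102, -53>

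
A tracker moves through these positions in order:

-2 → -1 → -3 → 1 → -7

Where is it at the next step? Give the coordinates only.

Step-to-step displacements: +1, -2, +4, -8; each is -2× the previous.
step 5: -7 + 16 → 9

9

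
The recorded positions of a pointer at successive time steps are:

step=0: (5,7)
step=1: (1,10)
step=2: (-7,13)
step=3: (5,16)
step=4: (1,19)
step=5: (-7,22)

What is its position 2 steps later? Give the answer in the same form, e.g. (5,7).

(1,28)

First: cycles through 5, 1, -7 every 3 steps. Step 7 lands at position 1 of the cycle → 1.
Second: linear, +3 per step → 28 at step 7.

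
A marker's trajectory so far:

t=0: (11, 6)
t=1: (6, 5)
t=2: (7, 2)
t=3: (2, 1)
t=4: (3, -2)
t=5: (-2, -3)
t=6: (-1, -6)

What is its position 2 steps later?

The moves between consecutive positions are (-5, -1), (+1, -3), (-5, -1), (+1, -3), (-5, -1), (+1, -3); they repeat the 2-cycle [(-5, -1), (+1, -3)].
step 7: apply (-5, -1) → (-6, -7)
step 8: apply (+1, -3) → (-5, -10)

(-5, -10)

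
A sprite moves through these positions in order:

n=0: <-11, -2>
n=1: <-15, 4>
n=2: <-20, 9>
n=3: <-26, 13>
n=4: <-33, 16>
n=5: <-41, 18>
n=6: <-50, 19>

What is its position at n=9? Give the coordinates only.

Successive displacements: <-4, +6>, <-5, +5>, <-6, +4>, <-7, +3>, <-8, +2>, <-9, +1> — each changes by <-1, -1>.
step 7: <-50, 19> + <-10, +0> → <-60, 19>
step 8: <-60, 19> + <-11, -1> → <-71, 18>
step 9: <-71, 18> + <-12, -2> → <-83, 16>

<-83, 16>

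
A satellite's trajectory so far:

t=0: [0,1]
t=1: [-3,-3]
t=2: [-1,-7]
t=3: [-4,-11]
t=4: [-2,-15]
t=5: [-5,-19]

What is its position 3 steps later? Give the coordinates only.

The moves between consecutive positions are [-3,-4], [+2,-4], [-3,-4], [+2,-4], [-3,-4]; they repeat the 2-cycle [[-3,-4], [+2,-4]].
step 6: apply [+2,-4] → [-3,-23]
step 7: apply [-3,-4] → [-6,-27]
step 8: apply [+2,-4] → [-4,-31]

[-4,-31]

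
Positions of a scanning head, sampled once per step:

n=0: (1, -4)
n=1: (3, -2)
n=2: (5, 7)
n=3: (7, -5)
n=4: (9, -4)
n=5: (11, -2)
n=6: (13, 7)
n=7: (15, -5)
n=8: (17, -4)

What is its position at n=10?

First: linear, +2 per step → 21 at step 10.
Second: cycles through -4, -2, 7, -5 every 4 steps. Step 10 lands at position 2 of the cycle → 7.

(21, 7)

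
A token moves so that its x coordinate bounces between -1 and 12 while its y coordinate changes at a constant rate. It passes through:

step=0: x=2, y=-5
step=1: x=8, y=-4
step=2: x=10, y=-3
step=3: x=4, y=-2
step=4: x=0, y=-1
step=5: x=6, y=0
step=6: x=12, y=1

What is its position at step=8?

The x coordinate reflects between -1 and 12, moving 6 per step.
  step 7: 12 → 6
  step 8: 6 → 0
The y coordinate changes by +1 each step: at step 8 it is 3.

x=0, y=3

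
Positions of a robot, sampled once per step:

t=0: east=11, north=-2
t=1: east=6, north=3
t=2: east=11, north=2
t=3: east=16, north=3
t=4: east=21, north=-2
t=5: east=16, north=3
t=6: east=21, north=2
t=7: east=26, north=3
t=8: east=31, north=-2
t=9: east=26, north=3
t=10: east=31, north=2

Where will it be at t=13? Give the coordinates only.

The moves between consecutive positions are (-5,+5), (+5,-1), (+5,+1), (+5,-5), (-5,+5), (+5,-1), (+5,+1), (+5,-5), (-5,+5), (+5,-1); they repeat the 4-cycle [(-5,+5), (+5,-1), (+5,+1), (+5,-5)].
step 11: apply (+5,+1) → east=36, north=3
step 12: apply (+5,-5) → east=41, north=-2
step 13: apply (-5,+5) → east=36, north=3

east=36, north=3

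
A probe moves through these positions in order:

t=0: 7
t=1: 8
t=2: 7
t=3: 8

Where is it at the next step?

7

Step-to-step displacements: +1, -1, +1; each is -1× the previous.
step 4: 8 − 1 → 7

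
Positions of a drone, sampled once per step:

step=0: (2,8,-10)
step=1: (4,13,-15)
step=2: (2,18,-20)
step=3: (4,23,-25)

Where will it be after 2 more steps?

(4,33,-35)

The first coordinate repeats the cycle [2, 4] with period 2; step 5 mod 2 = 1, giving 4.
The second coordinate changes by +5 each step, so at step 5 it is 8 + 5·(5) = 33.
The third coordinate changes by -5 each step, so at step 5 it is -10 + 5·(-5) = -35.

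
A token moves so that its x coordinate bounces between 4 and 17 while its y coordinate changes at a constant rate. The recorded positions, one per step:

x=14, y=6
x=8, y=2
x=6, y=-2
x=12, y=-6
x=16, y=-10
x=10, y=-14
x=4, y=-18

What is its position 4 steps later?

x=6, y=-34

The x coordinate reflects between 4 and 17, moving 6 per step.
  step 7: 4 → 10
  step 8: 10 → 16
  step 9: 16 → 12
  step 10: 12 → 6
The y coordinate changes by -4 each step: at step 10 it is -34.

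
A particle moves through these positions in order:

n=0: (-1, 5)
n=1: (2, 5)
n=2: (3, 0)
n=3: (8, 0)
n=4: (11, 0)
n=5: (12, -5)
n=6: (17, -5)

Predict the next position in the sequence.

Differencing gives (+3, +0), (+1, -5), (+5, +0), (+3, +0), (+1, -5), (+5, +0). This is the pattern (+3, +0), (+1, -5), (+5, +0) repeated.
step 7: apply (+3, +0) → (20, -5)

(20, -5)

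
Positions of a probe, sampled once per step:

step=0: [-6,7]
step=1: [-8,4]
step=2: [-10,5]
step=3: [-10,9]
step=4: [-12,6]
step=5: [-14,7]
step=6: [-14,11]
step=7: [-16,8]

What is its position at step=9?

[-18,13]

Differencing gives [-2,-3], [-2,+1], [+0,+4], [-2,-3], [-2,+1], [+0,+4], [-2,-3]. This is the pattern [-2,-3], [-2,+1], [+0,+4] repeated.
step 8: apply [-2,+1] → [-18,9]
step 9: apply [+0,+4] → [-18,13]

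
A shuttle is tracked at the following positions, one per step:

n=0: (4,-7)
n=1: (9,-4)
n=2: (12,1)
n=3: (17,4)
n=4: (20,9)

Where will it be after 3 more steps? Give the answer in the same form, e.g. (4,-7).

(33,20)

Step-to-step displacements: (+5,+3), (+3,+5), (+5,+3), (+3,+5) — a repeating cycle of length 2.
step 5: apply (+5,+3) → (25,12)
step 6: apply (+3,+5) → (28,17)
step 7: apply (+5,+3) → (33,20)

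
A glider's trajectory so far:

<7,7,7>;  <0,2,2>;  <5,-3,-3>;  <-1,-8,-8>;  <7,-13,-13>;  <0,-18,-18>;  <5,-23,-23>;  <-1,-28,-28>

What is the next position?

<7,-33,-33>

First: cycles through 7, 0, 5, -1 every 4 steps. Step 8 lands at position 0 of the cycle → 7.
Second: linear, -5 per step → -33 at step 8.
Third: linear, -5 per step → -33 at step 8.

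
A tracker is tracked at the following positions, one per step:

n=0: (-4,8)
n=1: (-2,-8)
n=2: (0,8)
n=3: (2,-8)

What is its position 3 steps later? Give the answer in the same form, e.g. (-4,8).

The first coordinate changes by +2 each step, so at step 6 it is -4 + 6·(2) = 8.
The second coordinate repeats the cycle [8, -8] with period 2; step 6 mod 2 = 0, giving 8.

(8,8)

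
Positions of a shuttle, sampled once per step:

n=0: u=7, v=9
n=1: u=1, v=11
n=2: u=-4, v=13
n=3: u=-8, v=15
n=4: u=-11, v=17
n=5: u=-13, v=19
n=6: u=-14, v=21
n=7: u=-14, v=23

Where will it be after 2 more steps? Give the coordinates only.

u=-11, v=27

Taking differences between consecutive positions: (-6, +2), (-5, +2), (-4, +2), (-3, +2), (-2, +2), (-1, +2), (+0, +2). These grow by (+1, +0) each step.
step 8: u=-14, v=23 + (+1, +2) → u=-13, v=25
step 9: u=-13, v=25 + (+2, +2) → u=-11, v=27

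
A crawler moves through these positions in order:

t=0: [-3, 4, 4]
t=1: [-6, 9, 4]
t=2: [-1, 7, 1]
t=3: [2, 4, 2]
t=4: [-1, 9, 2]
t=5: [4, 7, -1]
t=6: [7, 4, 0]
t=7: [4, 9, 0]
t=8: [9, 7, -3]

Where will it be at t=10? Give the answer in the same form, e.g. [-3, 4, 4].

Step-to-step displacements: [-3, +5, +0], [+5, -2, -3], [+3, -3, +1], [-3, +5, +0], [+5, -2, -3], [+3, -3, +1], [-3, +5, +0], [+5, -2, -3] — a repeating cycle of length 3.
step 9: apply [+3, -3, +1] → [12, 4, -2]
step 10: apply [-3, +5, +0] → [9, 9, -2]

[9, 9, -2]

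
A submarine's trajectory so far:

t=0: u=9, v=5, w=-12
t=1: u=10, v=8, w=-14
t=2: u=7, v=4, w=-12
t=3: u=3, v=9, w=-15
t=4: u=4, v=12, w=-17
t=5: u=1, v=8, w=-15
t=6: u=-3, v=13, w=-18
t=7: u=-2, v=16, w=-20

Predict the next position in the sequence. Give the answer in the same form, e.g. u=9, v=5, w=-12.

Step-to-step displacements: (+1, +3, -2), (-3, -4, +2), (-4, +5, -3), (+1, +3, -2), (-3, -4, +2), (-4, +5, -3), (+1, +3, -2) — a repeating cycle of length 3.
step 8: apply (-3, -4, +2) → u=-5, v=12, w=-18

u=-5, v=12, w=-18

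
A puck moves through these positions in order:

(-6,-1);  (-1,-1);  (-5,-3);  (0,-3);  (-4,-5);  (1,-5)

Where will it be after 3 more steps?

The moves between consecutive positions are (+5,+0), (-4,-2), (+5,+0), (-4,-2), (+5,+0); they repeat the 2-cycle [(+5,+0), (-4,-2)].
step 6: apply (-4,-2) → (-3,-7)
step 7: apply (+5,+0) → (2,-7)
step 8: apply (-4,-2) → (-2,-9)

(-2,-9)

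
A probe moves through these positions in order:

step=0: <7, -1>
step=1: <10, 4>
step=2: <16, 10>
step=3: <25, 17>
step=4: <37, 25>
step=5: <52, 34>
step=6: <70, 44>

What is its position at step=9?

Taking differences between consecutive positions: <+3, +5>, <+6, +6>, <+9, +7>, <+12, +8>, <+15, +9>, <+18, +10>. These grow by <+3, +1> each step.
step 7: <70, 44> + <+21, +11> → <91, 55>
step 8: <91, 55> + <+24, +12> → <115, 67>
step 9: <115, 67> + <+27, +13> → <142, 80>

<142, 80>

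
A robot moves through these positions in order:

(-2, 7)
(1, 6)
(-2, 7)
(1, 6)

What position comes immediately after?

(-2, 7)

Step-to-step displacements: (+3, -1), (-3, +1), (+3, -1); each is -1× the previous.
step 4: (1, 6) + (-3, +1) → (-2, 7)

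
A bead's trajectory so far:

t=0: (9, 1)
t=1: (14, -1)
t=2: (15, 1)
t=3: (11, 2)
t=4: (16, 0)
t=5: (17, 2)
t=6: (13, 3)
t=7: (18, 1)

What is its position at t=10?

(20, 2)

The moves between consecutive positions are (+5, -2), (+1, +2), (-4, +1), (+5, -2), (+1, +2), (-4, +1), (+5, -2); they repeat the 3-cycle [(+5, -2), (+1, +2), (-4, +1)].
step 8: apply (+1, +2) → (19, 3)
step 9: apply (-4, +1) → (15, 4)
step 10: apply (+5, -2) → (20, 2)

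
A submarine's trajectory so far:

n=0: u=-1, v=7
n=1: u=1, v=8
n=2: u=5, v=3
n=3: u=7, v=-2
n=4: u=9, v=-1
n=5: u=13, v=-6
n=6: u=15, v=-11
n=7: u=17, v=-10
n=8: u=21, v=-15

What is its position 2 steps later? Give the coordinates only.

u=25, v=-19

Step-to-step displacements: (+2, +1), (+4, -5), (+2, -5), (+2, +1), (+4, -5), (+2, -5), (+2, +1), (+4, -5) — a repeating cycle of length 3.
step 9: apply (+2, -5) → u=23, v=-20
step 10: apply (+2, +1) → u=25, v=-19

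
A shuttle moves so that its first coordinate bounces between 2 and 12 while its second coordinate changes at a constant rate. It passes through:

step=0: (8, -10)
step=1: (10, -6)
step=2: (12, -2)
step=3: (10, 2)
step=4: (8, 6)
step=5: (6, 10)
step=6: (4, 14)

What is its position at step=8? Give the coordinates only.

The first coordinate travels 2 per step and bounces off the walls at 2 and 12.
  step 7: 4 → 2
  step 8: 2 → 4
The second coordinate changes by +4 each step: at step 8 it is 22.

(4, 22)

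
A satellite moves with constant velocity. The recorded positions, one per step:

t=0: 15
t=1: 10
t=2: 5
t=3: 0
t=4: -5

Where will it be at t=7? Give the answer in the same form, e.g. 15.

-20

Constant displacement of -5 per step.
step 5: -5 − 5 → -10
step 6: -10 − 5 → -15
step 7: -15 − 5 → -20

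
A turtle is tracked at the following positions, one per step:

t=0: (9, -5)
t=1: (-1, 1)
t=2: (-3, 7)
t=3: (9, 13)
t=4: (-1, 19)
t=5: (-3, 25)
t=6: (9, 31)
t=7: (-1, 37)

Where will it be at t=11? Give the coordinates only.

The first coordinate repeats the cycle [9, -1, -3] with period 3; step 11 mod 3 = 2, giving -3.
The second coordinate changes by +6 each step, so at step 11 it is -5 + 11·(6) = 61.

(-3, 61)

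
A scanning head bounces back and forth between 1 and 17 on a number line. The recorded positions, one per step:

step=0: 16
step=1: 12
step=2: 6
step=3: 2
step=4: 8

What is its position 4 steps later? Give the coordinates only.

2

The value travels 6 per step and bounces off the walls at 1 and 17.
  step 5: 8 → 14
  step 6: 14 → 14
  step 7: 14 → 8
  step 8: 8 → 2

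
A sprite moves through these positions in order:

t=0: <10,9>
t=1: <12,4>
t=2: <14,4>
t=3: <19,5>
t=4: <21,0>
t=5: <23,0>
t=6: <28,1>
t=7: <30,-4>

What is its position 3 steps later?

The moves between consecutive positions are <+2,-5>, <+2,+0>, <+5,+1>, <+2,-5>, <+2,+0>, <+5,+1>, <+2,-5>; they repeat the 3-cycle [<+2,-5>, <+2,+0>, <+5,+1>].
step 8: apply <+2,+0> → <32,-4>
step 9: apply <+5,+1> → <37,-3>
step 10: apply <+2,-5> → <39,-8>

<39,-8>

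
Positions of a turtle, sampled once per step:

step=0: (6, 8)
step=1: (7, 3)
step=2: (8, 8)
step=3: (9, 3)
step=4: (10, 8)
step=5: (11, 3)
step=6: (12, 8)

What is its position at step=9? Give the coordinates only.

Step-to-step displacements: (+1, -5), (+1, +5), (+1, -5), (+1, +5), (+1, -5), (+1, +5) — a repeating cycle of length 2.
step 7: apply (+1, -5) → (13, 3)
step 8: apply (+1, +5) → (14, 8)
step 9: apply (+1, -5) → (15, 3)

(15, 3)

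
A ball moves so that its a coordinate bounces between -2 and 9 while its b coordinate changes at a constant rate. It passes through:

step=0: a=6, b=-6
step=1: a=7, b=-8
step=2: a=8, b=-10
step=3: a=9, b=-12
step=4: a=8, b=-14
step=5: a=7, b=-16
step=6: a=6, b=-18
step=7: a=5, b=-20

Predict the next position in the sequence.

The a coordinate reflects between -2 and 9, moving 1 per step.
  step 8: 5 → 4
The b coordinate changes by -2 each step: at step 8 it is -22.

a=4, b=-22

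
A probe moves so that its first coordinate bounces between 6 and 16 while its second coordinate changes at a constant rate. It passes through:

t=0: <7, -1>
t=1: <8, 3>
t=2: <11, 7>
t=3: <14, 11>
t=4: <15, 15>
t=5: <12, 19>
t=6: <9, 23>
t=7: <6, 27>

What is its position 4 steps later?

<14, 43>

The first coordinate reflects between 6 and 16, moving 3 per step.
  step 8: 6 → 9
  step 9: 9 → 12
  step 10: 12 → 15
  step 11: 15 → 14
The second coordinate changes by +4 each step: at step 11 it is 43.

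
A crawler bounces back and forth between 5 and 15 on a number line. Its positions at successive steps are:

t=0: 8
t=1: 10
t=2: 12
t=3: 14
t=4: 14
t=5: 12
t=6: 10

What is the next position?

8

The value travels 2 per step and bounces off the walls at 5 and 15.
  step 7: 10 → 8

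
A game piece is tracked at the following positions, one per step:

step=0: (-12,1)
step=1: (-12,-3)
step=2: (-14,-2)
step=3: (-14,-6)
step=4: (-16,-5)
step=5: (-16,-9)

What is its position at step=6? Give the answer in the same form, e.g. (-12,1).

(-18,-8)

Step-to-step displacements: (+0,-4), (-2,+1), (+0,-4), (-2,+1), (+0,-4) — a repeating cycle of length 2.
step 6: apply (-2,+1) → (-18,-8)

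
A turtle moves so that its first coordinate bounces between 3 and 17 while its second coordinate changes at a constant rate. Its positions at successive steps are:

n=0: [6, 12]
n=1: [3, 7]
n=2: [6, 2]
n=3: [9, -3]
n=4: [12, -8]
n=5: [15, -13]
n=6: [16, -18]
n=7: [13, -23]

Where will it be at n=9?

The first coordinate reflects between 3 and 17, moving 3 per step.
  step 8: 13 → 10
  step 9: 10 → 7
The second coordinate changes by -5 each step: at step 9 it is -33.

[7, -33]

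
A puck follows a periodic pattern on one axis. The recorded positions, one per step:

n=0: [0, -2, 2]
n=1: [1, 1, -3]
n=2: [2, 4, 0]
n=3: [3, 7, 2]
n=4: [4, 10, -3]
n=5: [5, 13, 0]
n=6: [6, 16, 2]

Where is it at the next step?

[7, 19, -3]

The first coordinate changes by +1 each step, so at step 7 it is 0 + 7·(1) = 7.
The second coordinate changes by +3 each step, so at step 7 it is -2 + 7·(3) = 19.
The third coordinate repeats the cycle [2, -3, 0] with period 3; step 7 mod 3 = 1, giving -3.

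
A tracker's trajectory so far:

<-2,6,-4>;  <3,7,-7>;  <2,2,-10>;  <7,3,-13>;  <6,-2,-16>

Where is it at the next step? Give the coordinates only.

<11,-1,-19>

Step-to-step displacements: <+5,+1,-3>, <-1,-5,-3>, <+5,+1,-3>, <-1,-5,-3> — a repeating cycle of length 2.
step 5: apply <+5,+1,-3> → <11,-1,-19>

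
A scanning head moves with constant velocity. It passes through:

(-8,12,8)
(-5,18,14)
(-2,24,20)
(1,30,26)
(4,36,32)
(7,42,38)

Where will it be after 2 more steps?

The position changes by (+3,+6,+6) every step.
step 6: (7,42,38) + (+3,+6,+6) → (10,48,44)
step 7: (10,48,44) + (+3,+6,+6) → (13,54,50)

(13,54,50)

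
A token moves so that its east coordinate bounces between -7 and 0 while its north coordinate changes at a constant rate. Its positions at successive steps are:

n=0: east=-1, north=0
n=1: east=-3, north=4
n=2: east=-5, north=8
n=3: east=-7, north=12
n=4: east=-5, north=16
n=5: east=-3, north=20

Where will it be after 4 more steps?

The east coordinate travels 2 per step and bounces off the walls at -7 and 0.
  step 6: -3 → -1
  step 7: -1 → -1
  step 8: -1 → -3
  step 9: -3 → -5
The north coordinate changes by +4 each step: at step 9 it is 36.

east=-5, north=36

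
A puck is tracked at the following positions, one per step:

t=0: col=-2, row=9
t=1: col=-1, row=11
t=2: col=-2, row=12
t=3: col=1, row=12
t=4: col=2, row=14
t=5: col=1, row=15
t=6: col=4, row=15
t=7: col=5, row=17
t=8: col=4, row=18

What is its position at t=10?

col=8, row=20

Differencing gives (+1, +2), (-1, +1), (+3, +0), (+1, +2), (-1, +1), (+3, +0), (+1, +2), (-1, +1). This is the pattern (+1, +2), (-1, +1), (+3, +0) repeated.
step 9: apply (+3, +0) → col=7, row=18
step 10: apply (+1, +2) → col=8, row=20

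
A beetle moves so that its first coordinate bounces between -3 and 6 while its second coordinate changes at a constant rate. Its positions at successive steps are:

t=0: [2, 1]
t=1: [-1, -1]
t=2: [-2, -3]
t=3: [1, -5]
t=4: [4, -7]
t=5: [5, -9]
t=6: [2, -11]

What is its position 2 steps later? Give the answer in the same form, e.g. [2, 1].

[-2, -15]

The first coordinate travels 3 per step and bounces off the walls at -3 and 6.
  step 7: 2 → -1
  step 8: -1 → -2
The second coordinate changes by -2 each step: at step 8 it is -15.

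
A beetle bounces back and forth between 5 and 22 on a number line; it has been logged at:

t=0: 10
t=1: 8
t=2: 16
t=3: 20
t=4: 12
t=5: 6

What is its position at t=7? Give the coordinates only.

22

The value travels 8 per step and bounces off the walls at 5 and 22.
  step 6: 6 → 14
  step 7: 14 → 22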